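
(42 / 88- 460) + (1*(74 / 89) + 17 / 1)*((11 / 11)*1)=-1729663 / 3916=-441.69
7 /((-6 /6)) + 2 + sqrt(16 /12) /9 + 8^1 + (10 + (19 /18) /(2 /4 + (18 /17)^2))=2 * sqrt(3) /27 + 115120 /8433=13.78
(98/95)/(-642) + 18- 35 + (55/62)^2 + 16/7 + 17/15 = -3499855273/273519820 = -12.80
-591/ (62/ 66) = -19503/ 31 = -629.13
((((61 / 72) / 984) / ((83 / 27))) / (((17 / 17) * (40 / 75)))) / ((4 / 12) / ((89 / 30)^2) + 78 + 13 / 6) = 21743145 / 3320719053568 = 0.00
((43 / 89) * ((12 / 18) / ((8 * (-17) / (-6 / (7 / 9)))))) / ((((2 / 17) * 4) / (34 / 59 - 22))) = -30573 / 36757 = -0.83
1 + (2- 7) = -4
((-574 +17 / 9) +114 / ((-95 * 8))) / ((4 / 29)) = -2987203 / 720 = -4148.89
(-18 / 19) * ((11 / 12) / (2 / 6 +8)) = -99 / 950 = -0.10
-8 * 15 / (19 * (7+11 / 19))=-5 / 6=-0.83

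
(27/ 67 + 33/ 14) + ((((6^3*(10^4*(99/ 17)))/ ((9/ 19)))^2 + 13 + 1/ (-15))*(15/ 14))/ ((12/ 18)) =21944685425143313061/ 19363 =1133330859120142.18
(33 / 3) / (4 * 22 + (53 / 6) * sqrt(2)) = 17424 / 136583 - 1749 * sqrt(2) / 136583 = 0.11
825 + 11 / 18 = 14861 / 18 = 825.61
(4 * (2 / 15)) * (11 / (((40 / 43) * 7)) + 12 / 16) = 683 / 525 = 1.30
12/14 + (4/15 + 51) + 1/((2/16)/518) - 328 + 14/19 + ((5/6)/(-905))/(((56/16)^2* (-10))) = 9779183678/2527665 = 3868.86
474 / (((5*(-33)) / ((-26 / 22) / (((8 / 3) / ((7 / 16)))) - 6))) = 688959 / 38720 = 17.79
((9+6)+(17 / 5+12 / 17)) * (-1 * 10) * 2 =-6496 / 17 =-382.12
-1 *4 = -4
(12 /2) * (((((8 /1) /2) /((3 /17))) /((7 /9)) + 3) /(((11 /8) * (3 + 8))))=10800 /847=12.75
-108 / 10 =-54 / 5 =-10.80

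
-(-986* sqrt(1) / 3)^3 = 958585256 / 27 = 35503157.63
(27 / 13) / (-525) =-9 / 2275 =-0.00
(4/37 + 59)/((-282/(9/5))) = -0.38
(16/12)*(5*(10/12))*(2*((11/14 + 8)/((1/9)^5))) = 40350150/7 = 5764307.14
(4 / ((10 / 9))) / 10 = 9 / 25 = 0.36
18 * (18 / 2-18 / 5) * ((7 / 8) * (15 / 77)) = 729 / 44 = 16.57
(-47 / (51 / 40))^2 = 3534400 / 2601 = 1358.86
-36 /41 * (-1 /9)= 4 /41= 0.10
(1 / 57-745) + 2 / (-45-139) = -3906745 / 5244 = -744.99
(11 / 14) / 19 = 11 / 266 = 0.04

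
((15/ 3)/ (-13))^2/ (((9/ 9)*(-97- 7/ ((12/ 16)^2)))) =-45/ 33293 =-0.00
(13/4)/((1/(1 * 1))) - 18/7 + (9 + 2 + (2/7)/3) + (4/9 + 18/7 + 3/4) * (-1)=1009/126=8.01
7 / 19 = 0.37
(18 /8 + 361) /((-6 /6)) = -1453 /4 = -363.25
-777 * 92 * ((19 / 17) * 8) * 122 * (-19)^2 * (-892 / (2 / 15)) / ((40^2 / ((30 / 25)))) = 60027030070812 / 425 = 141240070754.85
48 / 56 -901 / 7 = -895 / 7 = -127.86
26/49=0.53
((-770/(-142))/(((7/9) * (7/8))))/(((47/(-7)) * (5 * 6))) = -132/3337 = -0.04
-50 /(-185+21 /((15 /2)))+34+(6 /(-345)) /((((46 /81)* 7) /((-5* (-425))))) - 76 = -172119611 /3373433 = -51.02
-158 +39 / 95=-14971 / 95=-157.59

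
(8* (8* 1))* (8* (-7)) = -3584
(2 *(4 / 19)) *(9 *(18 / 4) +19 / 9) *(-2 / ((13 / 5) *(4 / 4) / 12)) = -165.61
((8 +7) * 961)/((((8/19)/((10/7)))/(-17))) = -23280225/28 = -831436.61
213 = 213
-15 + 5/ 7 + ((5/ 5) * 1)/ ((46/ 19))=-4467/ 322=-13.87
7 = 7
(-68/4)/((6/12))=-34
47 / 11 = 4.27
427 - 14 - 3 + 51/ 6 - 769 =-701/ 2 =-350.50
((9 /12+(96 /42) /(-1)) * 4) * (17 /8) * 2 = -731 /28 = -26.11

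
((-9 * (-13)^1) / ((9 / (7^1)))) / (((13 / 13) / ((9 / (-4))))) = -819 / 4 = -204.75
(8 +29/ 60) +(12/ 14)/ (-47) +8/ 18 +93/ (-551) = 285212813/ 32630220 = 8.74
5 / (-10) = -0.50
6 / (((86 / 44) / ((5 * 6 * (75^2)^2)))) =125296875000 / 43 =2913880813.95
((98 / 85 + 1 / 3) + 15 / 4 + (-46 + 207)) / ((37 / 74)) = 169561 / 510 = 332.47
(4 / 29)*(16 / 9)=64 / 261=0.25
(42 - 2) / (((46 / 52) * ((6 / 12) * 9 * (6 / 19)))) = 19760 / 621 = 31.82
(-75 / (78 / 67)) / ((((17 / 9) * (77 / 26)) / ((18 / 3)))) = -90450 / 1309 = -69.10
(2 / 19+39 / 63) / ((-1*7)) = -289 / 2793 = -0.10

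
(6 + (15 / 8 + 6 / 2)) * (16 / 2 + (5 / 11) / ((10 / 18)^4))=1527807 / 11000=138.89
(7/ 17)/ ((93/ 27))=63/ 527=0.12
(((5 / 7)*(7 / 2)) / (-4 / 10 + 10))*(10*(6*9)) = 1125 / 8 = 140.62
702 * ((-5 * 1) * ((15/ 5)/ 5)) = -2106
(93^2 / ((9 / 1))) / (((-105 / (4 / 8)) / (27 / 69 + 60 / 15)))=-97061 / 4830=-20.10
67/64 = 1.05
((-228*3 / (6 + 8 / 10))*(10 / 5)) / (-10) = 342 / 17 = 20.12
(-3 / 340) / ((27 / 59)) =-59 / 3060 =-0.02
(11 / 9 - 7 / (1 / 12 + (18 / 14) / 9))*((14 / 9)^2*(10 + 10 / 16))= -21170695 / 27702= -764.23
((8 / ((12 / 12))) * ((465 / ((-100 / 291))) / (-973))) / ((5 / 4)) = 216504 / 24325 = 8.90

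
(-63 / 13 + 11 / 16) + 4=-33 / 208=-0.16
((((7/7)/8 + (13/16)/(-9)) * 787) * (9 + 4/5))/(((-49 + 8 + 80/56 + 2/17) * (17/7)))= -1889587/676080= -2.79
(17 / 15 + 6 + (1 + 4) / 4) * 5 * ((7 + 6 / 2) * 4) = 5030 / 3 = 1676.67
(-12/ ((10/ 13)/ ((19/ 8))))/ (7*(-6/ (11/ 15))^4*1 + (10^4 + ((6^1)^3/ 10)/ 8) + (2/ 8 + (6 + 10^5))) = -3616327/ 13799406913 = -0.00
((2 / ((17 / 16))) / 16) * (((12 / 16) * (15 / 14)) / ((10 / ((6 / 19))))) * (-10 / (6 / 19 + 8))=-135 / 37604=-0.00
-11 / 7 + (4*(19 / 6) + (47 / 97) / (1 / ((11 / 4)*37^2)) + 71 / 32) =119773723 / 65184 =1837.47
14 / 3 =4.67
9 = 9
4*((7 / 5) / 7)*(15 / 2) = 6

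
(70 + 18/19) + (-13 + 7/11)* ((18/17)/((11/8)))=141220/2299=61.43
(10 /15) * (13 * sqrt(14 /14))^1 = 26 /3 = 8.67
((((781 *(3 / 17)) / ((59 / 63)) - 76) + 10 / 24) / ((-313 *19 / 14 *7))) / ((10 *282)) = -861587 / 100925109720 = -0.00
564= 564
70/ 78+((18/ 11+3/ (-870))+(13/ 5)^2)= 5779063/ 622050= 9.29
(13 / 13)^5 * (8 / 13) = 8 / 13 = 0.62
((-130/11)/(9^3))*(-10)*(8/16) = 650/8019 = 0.08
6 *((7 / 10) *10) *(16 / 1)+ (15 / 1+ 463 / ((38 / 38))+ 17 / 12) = 13817 / 12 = 1151.42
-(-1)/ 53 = 1/ 53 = 0.02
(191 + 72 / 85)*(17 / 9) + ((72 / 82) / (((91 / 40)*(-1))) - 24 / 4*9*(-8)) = 133307257 / 167895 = 793.99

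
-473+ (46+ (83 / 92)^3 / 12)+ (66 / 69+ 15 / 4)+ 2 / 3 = -1313072359 / 3114752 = -421.57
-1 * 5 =-5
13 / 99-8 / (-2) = 409 / 99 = 4.13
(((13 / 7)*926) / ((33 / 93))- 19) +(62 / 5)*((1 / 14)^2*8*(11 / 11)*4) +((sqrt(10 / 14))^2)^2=13016856 / 2695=4830.00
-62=-62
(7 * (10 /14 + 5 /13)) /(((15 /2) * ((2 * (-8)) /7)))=-35 /78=-0.45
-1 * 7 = -7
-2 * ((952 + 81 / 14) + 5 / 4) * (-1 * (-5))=-9590.36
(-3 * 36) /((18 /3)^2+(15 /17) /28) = -17136 /5717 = -3.00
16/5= 3.20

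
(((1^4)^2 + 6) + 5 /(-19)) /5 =128 /95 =1.35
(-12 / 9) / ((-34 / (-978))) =-652 / 17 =-38.35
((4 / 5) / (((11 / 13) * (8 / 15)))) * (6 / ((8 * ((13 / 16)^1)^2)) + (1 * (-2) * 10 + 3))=-28.12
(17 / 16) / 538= 17 / 8608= 0.00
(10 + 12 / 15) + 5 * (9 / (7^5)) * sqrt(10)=45 * sqrt(10) / 16807 + 54 / 5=10.81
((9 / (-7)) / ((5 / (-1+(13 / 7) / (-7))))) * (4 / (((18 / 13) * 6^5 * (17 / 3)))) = 403 / 18892440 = 0.00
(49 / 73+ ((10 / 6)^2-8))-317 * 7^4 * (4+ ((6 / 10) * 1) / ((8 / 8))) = -11501253937 / 3285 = -3501142.75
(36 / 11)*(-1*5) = -180 / 11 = -16.36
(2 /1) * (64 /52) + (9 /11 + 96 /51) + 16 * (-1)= -10.84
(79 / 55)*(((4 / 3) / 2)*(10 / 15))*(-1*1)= -316 / 495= -0.64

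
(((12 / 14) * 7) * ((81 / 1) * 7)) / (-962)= -1701 / 481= -3.54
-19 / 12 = -1.58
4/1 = 4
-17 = -17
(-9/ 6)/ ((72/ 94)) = -1.96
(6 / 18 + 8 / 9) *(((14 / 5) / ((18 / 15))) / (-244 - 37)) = -77 / 7587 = -0.01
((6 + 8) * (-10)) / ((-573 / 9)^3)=3780 / 6967871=0.00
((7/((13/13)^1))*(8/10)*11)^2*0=0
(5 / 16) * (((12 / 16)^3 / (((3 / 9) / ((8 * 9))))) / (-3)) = -1215 / 128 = -9.49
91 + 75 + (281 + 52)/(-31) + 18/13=63127/403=156.64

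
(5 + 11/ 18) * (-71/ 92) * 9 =-7171/ 184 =-38.97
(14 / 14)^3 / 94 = 1 / 94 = 0.01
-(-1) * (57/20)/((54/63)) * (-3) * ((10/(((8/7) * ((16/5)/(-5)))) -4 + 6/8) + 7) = 50673/512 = 98.97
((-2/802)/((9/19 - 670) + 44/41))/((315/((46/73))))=35834/4801602621375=0.00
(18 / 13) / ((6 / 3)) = 9 / 13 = 0.69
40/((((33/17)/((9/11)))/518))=1056720/121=8733.22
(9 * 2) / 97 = 18 / 97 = 0.19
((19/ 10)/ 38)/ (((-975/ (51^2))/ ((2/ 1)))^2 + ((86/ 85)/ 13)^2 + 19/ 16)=2540708820/ 62434688911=0.04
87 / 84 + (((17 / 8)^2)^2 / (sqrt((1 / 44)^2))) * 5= 32163009 / 7168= 4487.03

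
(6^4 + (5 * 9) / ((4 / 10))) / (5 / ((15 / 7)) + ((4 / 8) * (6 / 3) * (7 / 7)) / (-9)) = 25353 / 40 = 633.82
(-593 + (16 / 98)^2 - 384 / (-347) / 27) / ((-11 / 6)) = 8891996678 / 27493851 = 323.42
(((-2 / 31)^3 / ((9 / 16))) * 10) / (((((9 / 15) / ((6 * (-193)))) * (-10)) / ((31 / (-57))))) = 247040 / 492993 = 0.50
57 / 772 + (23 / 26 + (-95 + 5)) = -893621 / 10036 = -89.04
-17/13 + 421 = 5456/13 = 419.69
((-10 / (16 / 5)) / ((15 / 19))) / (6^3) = -95 / 5184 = -0.02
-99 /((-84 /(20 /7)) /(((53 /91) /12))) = 2915 /17836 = 0.16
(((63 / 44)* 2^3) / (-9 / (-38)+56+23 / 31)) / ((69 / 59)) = 2919084 / 16981613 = 0.17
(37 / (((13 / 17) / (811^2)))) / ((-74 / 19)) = -212443883 / 26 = -8170918.58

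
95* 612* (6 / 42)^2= 58140 / 49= 1186.53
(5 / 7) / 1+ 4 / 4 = 1.71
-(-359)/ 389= 359/ 389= 0.92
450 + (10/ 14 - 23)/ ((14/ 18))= 20646/ 49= 421.35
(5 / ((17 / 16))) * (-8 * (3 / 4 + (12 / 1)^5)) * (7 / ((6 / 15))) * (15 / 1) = -41803902000 / 17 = -2459053058.82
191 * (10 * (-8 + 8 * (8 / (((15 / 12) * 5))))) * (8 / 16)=2139.20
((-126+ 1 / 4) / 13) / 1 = -503 / 52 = -9.67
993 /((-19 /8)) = -7944 /19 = -418.11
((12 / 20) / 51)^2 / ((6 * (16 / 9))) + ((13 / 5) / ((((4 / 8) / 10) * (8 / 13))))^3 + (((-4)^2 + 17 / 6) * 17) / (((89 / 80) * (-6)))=111726436158503 / 185191200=603303.16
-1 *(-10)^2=-100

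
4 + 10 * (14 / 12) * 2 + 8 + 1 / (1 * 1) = 109 / 3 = 36.33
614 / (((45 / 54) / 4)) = 14736 / 5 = 2947.20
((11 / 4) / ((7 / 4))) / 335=11 / 2345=0.00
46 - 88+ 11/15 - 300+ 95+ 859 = 9191/15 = 612.73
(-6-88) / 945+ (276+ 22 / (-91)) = 3386468 / 12285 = 275.66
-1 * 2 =-2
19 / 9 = 2.11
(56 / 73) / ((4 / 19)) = 266 / 73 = 3.64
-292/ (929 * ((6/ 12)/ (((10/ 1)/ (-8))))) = 0.79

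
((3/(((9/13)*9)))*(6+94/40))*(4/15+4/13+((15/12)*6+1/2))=69806/2025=34.47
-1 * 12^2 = -144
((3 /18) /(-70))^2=1 /176400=0.00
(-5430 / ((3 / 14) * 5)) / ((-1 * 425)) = 5068 / 425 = 11.92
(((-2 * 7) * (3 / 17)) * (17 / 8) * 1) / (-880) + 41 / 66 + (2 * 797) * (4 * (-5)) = -336646177 / 10560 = -31879.37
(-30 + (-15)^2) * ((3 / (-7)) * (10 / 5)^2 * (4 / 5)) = -1872 / 7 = -267.43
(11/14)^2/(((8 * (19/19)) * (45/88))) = 1331/8820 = 0.15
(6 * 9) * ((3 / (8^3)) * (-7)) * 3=-1701 / 256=-6.64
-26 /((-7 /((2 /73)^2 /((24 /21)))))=13 /5329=0.00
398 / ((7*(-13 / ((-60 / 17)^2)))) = -1432800 / 26299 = -54.48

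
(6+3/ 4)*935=25245/ 4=6311.25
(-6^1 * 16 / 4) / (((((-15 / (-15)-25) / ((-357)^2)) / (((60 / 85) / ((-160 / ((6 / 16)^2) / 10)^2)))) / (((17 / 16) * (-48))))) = -92910321 / 262144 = -354.42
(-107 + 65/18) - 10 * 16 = -4741/18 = -263.39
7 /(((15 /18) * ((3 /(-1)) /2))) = -5.60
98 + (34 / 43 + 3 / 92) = 390945 / 3956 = 98.82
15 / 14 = 1.07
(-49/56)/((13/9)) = -63/104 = -0.61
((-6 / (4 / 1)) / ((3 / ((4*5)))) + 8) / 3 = -2 / 3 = -0.67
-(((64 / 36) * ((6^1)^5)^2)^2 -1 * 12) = -11555266180939764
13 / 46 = 0.28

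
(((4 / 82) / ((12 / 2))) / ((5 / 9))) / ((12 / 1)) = 1 / 820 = 0.00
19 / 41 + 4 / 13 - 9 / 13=42 / 533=0.08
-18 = -18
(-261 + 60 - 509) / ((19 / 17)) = -12070 / 19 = -635.26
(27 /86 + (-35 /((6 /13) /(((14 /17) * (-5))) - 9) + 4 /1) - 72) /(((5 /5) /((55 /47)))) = -313009345 /4189533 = -74.71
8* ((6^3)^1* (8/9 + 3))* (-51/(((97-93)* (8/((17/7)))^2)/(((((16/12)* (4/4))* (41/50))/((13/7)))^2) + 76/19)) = -41624115120/15695809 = -2651.93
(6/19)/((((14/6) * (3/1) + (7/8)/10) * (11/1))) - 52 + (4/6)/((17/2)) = -34863496/671517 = -51.92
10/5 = 2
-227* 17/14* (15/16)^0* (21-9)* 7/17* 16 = -21792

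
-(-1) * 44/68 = 0.65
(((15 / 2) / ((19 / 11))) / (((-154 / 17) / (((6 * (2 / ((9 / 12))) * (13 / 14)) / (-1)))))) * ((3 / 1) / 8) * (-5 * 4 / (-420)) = 3315 / 26068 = 0.13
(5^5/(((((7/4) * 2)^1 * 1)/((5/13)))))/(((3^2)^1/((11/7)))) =59.96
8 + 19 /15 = 139 /15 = 9.27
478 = 478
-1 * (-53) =53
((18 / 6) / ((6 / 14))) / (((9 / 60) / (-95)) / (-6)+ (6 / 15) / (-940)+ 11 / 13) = 16252600 / 1964223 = 8.27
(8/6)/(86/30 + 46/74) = 185/484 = 0.38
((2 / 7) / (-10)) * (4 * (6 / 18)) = -4 / 105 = -0.04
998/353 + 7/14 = 2349/706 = 3.33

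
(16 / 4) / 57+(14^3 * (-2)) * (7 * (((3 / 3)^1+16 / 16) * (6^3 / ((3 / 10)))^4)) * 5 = -5884600496947199996 / 57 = -103238605209599999.93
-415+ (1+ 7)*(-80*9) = -6175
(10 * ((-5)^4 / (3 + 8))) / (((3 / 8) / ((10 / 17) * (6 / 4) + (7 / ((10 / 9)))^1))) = 185000 / 17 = 10882.35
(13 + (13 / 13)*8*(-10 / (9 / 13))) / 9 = -923 / 81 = -11.40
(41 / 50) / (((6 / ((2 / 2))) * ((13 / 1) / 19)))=779 / 3900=0.20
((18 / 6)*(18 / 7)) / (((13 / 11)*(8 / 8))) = 594 / 91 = 6.53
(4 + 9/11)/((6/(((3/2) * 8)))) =106/11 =9.64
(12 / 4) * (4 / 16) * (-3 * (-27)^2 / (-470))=6561 / 1880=3.49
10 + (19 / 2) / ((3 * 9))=559 / 54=10.35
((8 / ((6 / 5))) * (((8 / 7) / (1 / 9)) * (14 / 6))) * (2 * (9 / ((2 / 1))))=1440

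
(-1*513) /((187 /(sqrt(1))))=-513 /187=-2.74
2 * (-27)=-54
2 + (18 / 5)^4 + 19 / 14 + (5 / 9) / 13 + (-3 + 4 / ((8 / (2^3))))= 176455063 / 1023750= 172.36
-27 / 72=-3 / 8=-0.38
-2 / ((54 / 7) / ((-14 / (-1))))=-98 / 27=-3.63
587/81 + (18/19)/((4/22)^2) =110515/3078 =35.90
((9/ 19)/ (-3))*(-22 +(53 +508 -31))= -1524/ 19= -80.21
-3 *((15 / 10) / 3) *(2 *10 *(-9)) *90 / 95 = 255.79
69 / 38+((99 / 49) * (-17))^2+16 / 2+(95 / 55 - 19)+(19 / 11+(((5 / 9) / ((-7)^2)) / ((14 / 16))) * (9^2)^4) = 560976921767 / 1003618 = 558954.62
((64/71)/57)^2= 4096/16378209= 0.00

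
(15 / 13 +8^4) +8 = 53367 / 13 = 4105.15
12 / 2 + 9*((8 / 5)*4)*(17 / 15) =1782 / 25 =71.28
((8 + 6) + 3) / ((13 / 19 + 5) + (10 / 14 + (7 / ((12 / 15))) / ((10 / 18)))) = 9044 / 11783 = 0.77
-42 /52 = -21 /26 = -0.81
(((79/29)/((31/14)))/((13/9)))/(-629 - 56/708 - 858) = -1761858/3076170331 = -0.00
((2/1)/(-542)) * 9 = -9/271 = -0.03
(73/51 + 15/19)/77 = 2152/74613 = 0.03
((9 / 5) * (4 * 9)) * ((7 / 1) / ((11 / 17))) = 38556 / 55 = 701.02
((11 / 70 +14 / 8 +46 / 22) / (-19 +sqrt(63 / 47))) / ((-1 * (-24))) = -5498201 / 624771840 - 6157 * sqrt(329) / 208257280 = -0.01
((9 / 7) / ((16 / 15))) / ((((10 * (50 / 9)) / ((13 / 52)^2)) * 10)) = 243 / 1792000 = 0.00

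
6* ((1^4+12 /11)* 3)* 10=4140 /11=376.36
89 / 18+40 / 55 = 5.67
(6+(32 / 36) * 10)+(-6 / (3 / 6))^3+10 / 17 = -262016 / 153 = -1712.52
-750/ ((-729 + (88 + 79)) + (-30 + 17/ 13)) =9750/ 7679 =1.27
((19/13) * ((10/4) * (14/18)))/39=665/9126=0.07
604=604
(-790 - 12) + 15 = -787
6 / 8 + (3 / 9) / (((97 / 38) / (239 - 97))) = 22457 / 1164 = 19.29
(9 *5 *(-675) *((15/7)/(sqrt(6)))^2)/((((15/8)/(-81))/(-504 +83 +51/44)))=-4637806875/11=-421618806.82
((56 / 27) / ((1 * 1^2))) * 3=56 / 9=6.22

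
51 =51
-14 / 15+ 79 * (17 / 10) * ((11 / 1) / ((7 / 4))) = 17708 / 21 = 843.24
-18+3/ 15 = -89/ 5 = -17.80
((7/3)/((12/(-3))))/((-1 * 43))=7/516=0.01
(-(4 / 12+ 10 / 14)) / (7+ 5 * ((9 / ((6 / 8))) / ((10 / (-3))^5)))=-110000 / 719691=-0.15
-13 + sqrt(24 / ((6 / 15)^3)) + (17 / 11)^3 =-12390 / 1331 + 5 * sqrt(15) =10.06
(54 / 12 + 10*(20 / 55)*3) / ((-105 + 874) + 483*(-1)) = 339 / 6292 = 0.05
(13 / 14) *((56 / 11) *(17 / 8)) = 221 / 22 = 10.05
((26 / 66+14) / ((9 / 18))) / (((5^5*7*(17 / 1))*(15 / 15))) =38 / 490875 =0.00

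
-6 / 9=-2 / 3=-0.67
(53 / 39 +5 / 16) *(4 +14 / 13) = 11473 / 1352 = 8.49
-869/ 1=-869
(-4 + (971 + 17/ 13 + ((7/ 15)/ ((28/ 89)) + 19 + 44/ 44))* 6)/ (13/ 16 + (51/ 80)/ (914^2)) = 5177029210016/ 705910283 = 7333.83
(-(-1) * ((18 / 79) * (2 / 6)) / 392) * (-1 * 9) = -27 / 15484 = -0.00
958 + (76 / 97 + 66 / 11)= 93584 / 97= 964.78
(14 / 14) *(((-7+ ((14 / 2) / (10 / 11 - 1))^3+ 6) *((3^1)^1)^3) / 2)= -6163209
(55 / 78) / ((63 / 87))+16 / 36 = 2323 / 1638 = 1.42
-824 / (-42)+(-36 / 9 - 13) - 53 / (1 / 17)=-18866 / 21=-898.38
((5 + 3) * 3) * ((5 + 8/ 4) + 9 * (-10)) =-1992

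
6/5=1.20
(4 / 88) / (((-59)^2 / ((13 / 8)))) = 13 / 612656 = 0.00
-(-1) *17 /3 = 17 /3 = 5.67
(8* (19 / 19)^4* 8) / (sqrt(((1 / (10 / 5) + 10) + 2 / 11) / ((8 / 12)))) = 128* sqrt(7755) / 705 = 15.99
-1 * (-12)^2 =-144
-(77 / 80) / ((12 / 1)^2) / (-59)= 77 / 679680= 0.00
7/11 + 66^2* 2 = 95839/11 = 8712.64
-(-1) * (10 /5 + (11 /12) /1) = 35 /12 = 2.92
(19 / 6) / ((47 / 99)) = 627 / 94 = 6.67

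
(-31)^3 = -29791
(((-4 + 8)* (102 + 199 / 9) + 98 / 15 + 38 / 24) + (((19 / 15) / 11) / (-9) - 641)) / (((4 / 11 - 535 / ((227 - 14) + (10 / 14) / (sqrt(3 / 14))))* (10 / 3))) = 86725961* sqrt(42) / 3481868088 + 1658831771737 / 87046702200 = 19.22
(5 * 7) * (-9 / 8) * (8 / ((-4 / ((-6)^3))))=-17010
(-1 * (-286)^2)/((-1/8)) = 654368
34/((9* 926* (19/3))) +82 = 2164079/26391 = 82.00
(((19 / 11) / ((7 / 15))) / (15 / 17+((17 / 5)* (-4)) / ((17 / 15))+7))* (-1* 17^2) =280041 / 1078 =259.78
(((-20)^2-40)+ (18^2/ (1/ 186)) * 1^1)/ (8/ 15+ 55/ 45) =2728080/ 79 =34532.66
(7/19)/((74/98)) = 343/703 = 0.49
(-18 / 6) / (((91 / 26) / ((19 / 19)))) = -6 / 7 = -0.86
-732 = -732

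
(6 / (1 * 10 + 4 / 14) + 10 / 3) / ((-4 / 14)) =-329 / 24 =-13.71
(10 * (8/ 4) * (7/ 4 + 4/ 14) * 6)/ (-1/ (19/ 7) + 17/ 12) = 389880/ 1673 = 233.04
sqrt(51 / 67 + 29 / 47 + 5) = sqrt(63247665) / 3149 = 2.53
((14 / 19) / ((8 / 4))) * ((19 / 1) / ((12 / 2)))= 7 / 6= 1.17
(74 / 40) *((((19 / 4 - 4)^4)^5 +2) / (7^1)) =81492871478261 / 153931627888640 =0.53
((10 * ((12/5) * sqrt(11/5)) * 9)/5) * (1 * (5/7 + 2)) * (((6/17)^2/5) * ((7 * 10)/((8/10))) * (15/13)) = 437.46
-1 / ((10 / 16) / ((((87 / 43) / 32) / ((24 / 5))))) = -0.02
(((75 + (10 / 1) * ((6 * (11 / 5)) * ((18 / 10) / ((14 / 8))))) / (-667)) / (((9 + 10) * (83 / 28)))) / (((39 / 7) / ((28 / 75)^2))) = -0.00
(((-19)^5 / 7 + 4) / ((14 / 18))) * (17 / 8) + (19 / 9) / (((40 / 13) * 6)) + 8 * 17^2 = -102041778827 / 105840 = -964113.56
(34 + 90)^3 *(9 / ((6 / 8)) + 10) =41945728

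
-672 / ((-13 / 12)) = 8064 / 13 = 620.31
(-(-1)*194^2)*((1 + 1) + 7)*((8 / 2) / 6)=225816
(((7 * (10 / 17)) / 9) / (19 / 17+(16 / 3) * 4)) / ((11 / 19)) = 266 / 7557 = 0.04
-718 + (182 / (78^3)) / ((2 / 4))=-718.00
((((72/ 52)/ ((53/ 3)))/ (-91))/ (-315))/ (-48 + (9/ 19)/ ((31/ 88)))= -0.00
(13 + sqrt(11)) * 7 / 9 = 7 * sqrt(11) / 9 + 91 / 9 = 12.69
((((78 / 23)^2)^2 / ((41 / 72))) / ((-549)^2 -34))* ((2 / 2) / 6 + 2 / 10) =444180672 / 1571694794785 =0.00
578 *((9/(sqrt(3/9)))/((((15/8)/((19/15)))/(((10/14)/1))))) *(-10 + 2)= -702848 *sqrt(3)/35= -34781.96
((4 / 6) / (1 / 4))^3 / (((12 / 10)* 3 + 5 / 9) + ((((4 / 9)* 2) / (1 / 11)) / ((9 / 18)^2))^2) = 7680 / 621203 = 0.01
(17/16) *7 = 119/16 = 7.44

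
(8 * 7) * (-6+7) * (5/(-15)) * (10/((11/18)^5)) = -352719360/161051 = -2190.11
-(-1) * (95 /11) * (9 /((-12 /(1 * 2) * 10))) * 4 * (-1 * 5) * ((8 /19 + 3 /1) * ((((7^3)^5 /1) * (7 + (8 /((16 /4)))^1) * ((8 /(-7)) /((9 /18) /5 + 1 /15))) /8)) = -35708444785499850 /11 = -3246222253227259.09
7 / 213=0.03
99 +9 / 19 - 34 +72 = 2612 / 19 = 137.47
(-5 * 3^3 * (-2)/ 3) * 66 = 5940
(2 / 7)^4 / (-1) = -16 / 2401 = -0.01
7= 7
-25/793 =-0.03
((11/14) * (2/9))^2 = 121/3969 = 0.03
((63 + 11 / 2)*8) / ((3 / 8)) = 4384 / 3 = 1461.33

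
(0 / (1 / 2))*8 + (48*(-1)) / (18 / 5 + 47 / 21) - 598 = -371614 / 613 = -606.22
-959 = -959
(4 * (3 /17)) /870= 2 /2465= 0.00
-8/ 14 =-4/ 7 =-0.57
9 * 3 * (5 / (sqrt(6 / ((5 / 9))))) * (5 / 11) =75 * sqrt(30) / 22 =18.67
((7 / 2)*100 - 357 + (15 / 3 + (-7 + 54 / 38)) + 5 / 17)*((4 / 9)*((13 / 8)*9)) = -30589 / 646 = -47.35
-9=-9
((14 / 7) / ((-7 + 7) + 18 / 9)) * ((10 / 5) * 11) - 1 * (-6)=28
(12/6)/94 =1/47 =0.02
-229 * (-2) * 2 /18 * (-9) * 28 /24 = -1603 /3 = -534.33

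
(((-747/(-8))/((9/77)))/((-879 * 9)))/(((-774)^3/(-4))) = -6391/7336421285328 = -0.00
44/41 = 1.07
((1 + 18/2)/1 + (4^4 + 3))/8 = 269/8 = 33.62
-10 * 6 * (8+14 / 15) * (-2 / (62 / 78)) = 41808 / 31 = 1348.65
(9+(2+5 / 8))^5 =6956883693 / 32768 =212307.24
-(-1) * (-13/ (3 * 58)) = -13/ 174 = -0.07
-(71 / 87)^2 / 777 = -5041 / 5881113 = -0.00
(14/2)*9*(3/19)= 9.95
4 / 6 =2 / 3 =0.67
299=299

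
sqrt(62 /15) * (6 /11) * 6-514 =-514 +12 * sqrt(930) /55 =-507.35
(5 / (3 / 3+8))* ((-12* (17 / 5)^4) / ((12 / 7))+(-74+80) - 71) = -208424 / 375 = -555.80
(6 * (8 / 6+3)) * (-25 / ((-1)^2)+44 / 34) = -10478 / 17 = -616.35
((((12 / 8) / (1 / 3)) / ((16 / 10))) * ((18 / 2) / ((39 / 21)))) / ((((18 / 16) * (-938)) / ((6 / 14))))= -135 / 24388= -0.01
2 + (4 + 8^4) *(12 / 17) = 2896.12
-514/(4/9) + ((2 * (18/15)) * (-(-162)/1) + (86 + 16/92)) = -156751/230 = -681.53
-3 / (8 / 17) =-51 / 8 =-6.38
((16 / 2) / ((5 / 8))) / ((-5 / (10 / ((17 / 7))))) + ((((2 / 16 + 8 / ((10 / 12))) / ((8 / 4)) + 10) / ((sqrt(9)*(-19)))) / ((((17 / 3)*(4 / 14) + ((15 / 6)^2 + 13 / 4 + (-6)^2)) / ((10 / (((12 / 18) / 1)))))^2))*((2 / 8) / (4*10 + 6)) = -10.54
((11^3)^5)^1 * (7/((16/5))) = 146203685929547785/16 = 9137730370596736.56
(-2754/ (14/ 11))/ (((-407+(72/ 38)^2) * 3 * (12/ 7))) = 607563/ 582524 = 1.04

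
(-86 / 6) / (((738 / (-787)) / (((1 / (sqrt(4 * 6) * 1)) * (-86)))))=-268.32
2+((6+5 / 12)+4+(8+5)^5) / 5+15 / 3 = 4456061 / 60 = 74267.68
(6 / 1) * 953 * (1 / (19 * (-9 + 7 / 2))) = -11436 / 209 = -54.72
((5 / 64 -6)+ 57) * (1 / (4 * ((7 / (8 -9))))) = -467 / 256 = -1.82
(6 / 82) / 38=3 / 1558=0.00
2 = 2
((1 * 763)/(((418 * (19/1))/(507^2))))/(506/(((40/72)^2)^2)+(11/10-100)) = 9429249375/1990420069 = 4.74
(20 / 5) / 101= 4 / 101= 0.04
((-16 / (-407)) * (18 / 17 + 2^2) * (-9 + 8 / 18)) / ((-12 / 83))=199864 / 16983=11.77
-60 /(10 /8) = -48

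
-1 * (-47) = 47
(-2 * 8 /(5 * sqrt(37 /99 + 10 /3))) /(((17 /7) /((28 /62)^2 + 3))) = -1034544 * sqrt(4037) /29978395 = -2.19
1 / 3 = 0.33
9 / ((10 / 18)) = 16.20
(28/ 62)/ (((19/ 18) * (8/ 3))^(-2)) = 80864/ 22599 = 3.58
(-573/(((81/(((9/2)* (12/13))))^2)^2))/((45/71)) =-216976/34701615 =-0.01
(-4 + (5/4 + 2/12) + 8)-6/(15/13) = 13/60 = 0.22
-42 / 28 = -3 / 2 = -1.50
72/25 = 2.88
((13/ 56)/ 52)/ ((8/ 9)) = 9/ 1792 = 0.01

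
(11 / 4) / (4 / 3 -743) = -33 / 8900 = -0.00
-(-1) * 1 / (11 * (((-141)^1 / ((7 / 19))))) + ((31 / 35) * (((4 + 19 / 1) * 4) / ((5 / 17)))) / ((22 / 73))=430993999 / 468825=919.31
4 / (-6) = -2 / 3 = -0.67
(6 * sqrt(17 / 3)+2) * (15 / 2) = 15+15 * sqrt(51) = 122.12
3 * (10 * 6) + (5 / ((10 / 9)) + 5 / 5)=371 / 2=185.50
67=67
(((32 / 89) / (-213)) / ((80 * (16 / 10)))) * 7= -7 / 75828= -0.00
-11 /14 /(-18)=11 /252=0.04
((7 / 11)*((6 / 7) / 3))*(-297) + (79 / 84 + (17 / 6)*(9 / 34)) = -2197 / 42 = -52.31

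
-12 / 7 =-1.71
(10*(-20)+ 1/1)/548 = -0.36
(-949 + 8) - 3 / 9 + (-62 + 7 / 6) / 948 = -5354669 / 5688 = -941.40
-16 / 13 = -1.23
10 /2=5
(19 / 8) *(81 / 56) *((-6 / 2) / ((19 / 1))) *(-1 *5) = 1215 / 448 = 2.71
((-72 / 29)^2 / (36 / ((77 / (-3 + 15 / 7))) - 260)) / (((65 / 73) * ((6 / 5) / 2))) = -16997904 / 383628037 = -0.04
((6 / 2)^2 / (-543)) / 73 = -3 / 13213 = -0.00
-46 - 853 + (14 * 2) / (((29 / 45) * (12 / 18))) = -24181 / 29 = -833.83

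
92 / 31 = 2.97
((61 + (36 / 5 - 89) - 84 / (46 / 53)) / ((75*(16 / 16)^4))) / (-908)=6761 / 3915750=0.00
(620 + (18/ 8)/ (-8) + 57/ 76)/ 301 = 19855/ 9632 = 2.06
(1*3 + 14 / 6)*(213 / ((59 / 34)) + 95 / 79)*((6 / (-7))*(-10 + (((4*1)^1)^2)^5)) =-594139278.73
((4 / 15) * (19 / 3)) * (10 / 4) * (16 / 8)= 76 / 9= 8.44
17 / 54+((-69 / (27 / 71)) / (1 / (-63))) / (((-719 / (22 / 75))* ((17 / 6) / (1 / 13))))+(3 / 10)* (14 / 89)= 4494067021 / 19091714850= 0.24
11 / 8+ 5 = 51 / 8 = 6.38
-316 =-316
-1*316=-316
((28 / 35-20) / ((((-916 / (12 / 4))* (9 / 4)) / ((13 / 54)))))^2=43264 / 955737225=0.00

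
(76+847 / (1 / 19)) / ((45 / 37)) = 598253 / 45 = 13294.51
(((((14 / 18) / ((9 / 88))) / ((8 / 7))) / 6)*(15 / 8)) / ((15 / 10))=2695 / 1944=1.39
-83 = -83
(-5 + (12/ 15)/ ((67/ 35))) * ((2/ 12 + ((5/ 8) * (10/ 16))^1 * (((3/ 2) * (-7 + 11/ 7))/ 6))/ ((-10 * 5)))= -299939/ 9004800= -0.03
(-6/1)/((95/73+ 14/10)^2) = -399675/486098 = -0.82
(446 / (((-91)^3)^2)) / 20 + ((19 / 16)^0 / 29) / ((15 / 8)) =9085908052057 / 494046249275670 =0.02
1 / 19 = 0.05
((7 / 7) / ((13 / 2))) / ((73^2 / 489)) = 978 / 69277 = 0.01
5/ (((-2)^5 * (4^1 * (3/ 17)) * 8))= -85/ 3072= -0.03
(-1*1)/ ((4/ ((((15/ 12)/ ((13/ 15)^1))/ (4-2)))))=-75/ 416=-0.18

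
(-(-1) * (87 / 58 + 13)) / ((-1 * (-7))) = 29 / 14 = 2.07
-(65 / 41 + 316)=-13021 / 41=-317.59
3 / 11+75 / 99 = 34 / 33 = 1.03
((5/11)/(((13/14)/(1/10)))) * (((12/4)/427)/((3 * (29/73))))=73/252967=0.00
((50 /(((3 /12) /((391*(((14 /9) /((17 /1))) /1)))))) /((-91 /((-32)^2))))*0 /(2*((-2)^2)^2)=0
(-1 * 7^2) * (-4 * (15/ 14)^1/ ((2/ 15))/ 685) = 315/ 137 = 2.30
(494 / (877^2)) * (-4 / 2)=-988 / 769129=-0.00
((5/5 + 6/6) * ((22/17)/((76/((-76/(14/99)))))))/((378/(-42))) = 242/119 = 2.03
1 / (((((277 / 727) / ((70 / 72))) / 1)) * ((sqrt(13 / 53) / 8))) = 50890 * sqrt(689) / 32409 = 41.22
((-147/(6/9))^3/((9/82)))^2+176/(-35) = 5342964341141145619/560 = 9541007752037760.03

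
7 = 7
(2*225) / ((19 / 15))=6750 / 19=355.26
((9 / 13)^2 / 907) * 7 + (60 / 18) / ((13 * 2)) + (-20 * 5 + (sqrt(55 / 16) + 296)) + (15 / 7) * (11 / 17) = sqrt(55) / 4 + 10808611225 / 54722031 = 199.37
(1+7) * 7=56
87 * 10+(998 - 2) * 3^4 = 81546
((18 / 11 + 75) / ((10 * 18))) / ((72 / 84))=1967 / 3960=0.50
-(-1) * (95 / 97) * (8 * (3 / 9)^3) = 760 / 2619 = 0.29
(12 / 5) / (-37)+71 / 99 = 11947 / 18315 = 0.65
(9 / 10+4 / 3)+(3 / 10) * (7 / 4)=331 / 120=2.76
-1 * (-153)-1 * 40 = 113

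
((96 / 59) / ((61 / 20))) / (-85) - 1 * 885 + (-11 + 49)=-51822385 / 61183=-847.01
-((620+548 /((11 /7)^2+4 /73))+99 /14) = -106708335 /126406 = -844.17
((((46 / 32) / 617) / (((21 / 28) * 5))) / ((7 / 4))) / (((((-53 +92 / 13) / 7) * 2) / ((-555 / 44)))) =11063 / 32414712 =0.00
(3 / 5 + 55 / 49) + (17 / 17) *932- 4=227782 / 245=929.72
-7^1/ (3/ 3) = -7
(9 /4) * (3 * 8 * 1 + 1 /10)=2169 /40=54.22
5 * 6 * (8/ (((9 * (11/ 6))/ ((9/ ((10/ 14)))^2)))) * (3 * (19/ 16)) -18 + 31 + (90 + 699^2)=27331186/ 55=496930.65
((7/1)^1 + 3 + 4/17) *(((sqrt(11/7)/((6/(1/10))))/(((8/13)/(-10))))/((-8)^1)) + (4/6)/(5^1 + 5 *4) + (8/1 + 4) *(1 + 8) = 108.46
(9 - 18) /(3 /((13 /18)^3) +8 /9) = -177957 /175040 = -1.02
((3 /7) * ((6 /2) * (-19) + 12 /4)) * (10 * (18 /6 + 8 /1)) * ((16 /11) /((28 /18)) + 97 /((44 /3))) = -941625 /49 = -19216.84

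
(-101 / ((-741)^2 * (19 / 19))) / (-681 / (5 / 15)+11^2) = 101 / 1055333682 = 0.00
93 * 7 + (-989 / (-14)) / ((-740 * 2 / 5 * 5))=13487731 / 20720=650.95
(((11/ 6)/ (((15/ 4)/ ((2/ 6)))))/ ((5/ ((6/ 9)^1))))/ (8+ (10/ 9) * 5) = 0.00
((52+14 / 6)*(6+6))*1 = 652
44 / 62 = 22 / 31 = 0.71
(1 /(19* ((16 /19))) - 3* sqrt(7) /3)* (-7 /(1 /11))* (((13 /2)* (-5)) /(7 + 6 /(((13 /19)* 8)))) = 65065 /3368 - 130130* sqrt(7) /421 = -798.48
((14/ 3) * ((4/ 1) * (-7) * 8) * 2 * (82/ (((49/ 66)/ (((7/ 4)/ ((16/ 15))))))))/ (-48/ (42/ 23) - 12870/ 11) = 1325940/ 4187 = 316.68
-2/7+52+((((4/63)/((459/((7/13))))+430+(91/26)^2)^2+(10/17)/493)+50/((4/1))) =1832700553023991619/9367271654832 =195649.34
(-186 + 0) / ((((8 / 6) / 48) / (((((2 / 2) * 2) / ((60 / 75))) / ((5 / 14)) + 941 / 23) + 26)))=-11383200 / 23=-494921.74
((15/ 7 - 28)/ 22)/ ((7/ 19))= -3439/ 1078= -3.19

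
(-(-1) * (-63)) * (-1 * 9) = 567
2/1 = 2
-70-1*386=-456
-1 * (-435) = 435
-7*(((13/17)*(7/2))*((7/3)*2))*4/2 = -8918/51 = -174.86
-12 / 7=-1.71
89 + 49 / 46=4143 / 46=90.07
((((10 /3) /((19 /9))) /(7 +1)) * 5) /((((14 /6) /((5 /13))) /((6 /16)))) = 3375 /55328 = 0.06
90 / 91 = 0.99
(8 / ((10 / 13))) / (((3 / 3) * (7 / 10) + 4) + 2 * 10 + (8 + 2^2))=104 / 367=0.28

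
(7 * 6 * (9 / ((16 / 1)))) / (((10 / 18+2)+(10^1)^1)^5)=11160261 / 147394814344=0.00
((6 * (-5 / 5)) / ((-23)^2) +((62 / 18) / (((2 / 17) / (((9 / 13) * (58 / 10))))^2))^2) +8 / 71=16099881.41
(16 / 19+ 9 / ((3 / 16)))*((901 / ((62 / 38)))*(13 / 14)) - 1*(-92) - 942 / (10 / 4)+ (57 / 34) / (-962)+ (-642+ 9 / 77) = 24118.62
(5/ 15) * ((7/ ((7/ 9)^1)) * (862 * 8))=20688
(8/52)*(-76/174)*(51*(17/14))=-10982/2639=-4.16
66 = 66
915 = 915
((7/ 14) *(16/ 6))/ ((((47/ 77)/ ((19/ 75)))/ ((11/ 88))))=1463/ 21150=0.07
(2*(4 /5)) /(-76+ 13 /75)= -120 /5687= -0.02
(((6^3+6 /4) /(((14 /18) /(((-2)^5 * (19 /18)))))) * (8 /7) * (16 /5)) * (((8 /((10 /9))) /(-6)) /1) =10156032 /245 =41453.19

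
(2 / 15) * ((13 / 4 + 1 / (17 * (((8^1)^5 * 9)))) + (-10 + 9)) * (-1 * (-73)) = 164693621 / 7520256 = 21.90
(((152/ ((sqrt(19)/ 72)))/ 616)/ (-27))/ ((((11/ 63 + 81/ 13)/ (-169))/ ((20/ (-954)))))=-0.08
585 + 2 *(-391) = -197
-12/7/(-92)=3/161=0.02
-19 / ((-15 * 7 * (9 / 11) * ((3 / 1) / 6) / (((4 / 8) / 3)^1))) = 209 / 2835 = 0.07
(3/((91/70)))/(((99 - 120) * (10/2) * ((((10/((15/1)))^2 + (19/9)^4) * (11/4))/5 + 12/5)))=-52488/32405737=-0.00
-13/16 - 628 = -10061/16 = -628.81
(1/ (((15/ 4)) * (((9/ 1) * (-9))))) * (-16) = 64/ 1215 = 0.05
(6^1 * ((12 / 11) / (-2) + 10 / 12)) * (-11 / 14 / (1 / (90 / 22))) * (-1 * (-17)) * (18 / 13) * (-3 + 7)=-523260 / 1001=-522.74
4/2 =2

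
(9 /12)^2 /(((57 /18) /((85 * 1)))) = 2295 /152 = 15.10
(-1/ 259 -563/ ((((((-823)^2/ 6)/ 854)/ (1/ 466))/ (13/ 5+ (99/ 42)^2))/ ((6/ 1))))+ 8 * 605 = 989077311757848/ 204373865815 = 4839.55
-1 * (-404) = 404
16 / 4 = 4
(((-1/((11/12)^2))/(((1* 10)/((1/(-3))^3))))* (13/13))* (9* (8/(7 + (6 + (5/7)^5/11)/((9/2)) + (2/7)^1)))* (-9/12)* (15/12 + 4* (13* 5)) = -103463892/14347423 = -7.21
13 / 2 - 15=-17 / 2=-8.50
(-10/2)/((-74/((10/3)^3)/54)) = 5000/37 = 135.14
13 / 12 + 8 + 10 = 229 / 12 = 19.08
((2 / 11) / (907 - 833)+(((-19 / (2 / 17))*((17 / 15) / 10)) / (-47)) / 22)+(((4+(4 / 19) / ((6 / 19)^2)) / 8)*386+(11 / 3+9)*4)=11897975651 / 34432200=345.55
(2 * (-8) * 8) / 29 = -128 / 29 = -4.41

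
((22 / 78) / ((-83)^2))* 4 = 44 / 268671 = 0.00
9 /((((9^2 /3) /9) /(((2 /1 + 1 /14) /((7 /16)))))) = 14.20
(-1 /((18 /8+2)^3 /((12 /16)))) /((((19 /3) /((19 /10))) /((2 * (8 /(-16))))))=72 /24565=0.00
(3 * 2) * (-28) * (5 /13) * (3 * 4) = -10080 /13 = -775.38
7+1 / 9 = 64 / 9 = 7.11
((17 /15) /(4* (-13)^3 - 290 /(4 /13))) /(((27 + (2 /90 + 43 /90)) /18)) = -136 /1783925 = -0.00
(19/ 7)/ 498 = 0.01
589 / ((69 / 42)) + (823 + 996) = 50083 / 23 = 2177.52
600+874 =1474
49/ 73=0.67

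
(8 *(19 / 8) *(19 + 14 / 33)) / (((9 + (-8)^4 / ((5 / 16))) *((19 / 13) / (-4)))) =-166660 / 2164173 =-0.08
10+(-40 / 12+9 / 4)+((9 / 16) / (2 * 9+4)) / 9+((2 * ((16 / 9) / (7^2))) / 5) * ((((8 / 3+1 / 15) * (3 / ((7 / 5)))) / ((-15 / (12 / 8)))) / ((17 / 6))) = 8.92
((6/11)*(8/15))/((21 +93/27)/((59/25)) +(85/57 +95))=10089/3705625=0.00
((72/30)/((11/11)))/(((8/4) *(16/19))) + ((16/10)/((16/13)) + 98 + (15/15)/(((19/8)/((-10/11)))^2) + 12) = 197213629/1747240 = 112.87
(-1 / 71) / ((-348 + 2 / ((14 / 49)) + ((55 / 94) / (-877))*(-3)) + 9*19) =82438 / 995014945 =0.00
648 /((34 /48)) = 15552 /17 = 914.82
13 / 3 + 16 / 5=113 / 15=7.53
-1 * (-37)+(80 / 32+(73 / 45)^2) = 170633 / 4050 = 42.13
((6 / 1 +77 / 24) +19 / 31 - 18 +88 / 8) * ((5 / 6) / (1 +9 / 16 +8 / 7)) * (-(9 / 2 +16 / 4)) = -1248905 / 169074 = -7.39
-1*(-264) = 264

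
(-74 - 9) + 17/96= -7951/96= -82.82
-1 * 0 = 0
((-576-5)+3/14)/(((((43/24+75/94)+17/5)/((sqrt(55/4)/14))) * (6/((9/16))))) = -2.41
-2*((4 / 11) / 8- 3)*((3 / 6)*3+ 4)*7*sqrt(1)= 227.50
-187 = -187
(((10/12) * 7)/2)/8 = 35/96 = 0.36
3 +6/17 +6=159/17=9.35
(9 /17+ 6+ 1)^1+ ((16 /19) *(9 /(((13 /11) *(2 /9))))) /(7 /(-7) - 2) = -8776 /4199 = -2.09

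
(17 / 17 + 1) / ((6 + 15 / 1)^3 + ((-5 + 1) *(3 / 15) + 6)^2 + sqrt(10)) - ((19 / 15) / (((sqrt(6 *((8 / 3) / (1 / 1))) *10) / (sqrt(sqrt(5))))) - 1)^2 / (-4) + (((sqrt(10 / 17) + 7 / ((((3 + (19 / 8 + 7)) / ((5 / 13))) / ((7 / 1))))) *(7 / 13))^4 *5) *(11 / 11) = -19 *5^(1 / 4) / 1200 - 1250 *sqrt(10) / 53917298151 + 361 *sqrt(5) / 1440000 + 7705622670088000 *sqrt(170) / 17595713932712487 + 9926427062481834944770124547973 / 1627992115961234875977344997492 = 11.78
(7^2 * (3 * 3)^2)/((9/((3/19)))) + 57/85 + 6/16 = 913149/12920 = 70.68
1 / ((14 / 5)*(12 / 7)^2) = 35 / 288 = 0.12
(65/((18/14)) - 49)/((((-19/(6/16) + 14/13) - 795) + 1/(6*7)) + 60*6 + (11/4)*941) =5096/6890031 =0.00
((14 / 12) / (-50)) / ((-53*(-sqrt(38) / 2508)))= -77*sqrt(38) / 2650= -0.18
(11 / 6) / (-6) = -11 / 36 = -0.31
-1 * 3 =-3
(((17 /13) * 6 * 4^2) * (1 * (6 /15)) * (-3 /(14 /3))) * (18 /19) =-264384 /8645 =-30.58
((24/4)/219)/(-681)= -2/49713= -0.00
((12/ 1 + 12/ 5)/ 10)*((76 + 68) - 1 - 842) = -25164/ 25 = -1006.56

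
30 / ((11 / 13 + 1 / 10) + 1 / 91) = 31.34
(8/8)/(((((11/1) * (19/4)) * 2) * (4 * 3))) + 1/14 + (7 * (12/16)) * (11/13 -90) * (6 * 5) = -1602349823/114114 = -14041.66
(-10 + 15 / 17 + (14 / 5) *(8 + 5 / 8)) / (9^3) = 5111 / 247860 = 0.02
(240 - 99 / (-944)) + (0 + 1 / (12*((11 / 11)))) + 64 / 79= 53918075 / 223728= 241.00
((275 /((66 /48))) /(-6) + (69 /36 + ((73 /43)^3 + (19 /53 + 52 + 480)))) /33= 25578265505 /1668692916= 15.33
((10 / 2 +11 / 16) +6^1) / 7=187 / 112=1.67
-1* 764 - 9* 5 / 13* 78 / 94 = -36043 / 47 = -766.87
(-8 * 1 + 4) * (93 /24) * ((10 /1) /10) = -31 /2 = -15.50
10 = 10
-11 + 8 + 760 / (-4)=-193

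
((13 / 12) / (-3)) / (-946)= 13 / 34056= 0.00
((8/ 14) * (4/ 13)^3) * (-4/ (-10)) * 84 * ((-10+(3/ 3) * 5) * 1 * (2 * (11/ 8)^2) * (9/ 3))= -69696/ 2197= -31.72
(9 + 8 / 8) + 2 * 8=26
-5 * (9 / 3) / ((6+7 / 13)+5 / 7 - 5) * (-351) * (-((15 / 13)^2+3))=-10123.02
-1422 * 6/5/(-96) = 711/40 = 17.78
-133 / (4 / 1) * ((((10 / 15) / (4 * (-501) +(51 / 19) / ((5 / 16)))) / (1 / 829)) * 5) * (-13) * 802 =-273015626975 / 568692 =-480076.43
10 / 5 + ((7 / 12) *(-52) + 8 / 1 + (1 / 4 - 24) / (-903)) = -73349 / 3612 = -20.31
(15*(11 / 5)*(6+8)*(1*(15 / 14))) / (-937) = -495 / 937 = -0.53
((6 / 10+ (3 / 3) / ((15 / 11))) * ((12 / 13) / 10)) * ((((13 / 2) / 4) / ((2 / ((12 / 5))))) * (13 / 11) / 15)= 26 / 1375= 0.02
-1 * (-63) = 63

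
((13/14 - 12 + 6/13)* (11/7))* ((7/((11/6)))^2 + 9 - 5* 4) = -59.66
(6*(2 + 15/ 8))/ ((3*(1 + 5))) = 31/ 24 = 1.29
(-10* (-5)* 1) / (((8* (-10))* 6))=-5 / 48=-0.10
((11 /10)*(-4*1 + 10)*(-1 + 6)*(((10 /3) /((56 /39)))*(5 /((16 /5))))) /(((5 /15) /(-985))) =-158461875 /448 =-353709.54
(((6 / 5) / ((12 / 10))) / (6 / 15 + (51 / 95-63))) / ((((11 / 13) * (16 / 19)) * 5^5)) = -4693 / 648560000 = -0.00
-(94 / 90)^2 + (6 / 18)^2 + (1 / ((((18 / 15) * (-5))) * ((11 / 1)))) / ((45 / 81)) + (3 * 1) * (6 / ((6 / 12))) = 1558937 / 44550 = 34.99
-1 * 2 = -2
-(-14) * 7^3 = 4802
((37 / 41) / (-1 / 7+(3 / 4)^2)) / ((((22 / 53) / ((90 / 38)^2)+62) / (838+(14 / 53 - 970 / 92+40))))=2219056871850 / 73817644883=30.06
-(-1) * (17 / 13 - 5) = -48 / 13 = -3.69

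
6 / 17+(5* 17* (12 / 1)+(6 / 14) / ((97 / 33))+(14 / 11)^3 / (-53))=830937848039 / 814277849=1020.46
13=13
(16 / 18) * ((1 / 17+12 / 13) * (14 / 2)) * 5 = 60760 / 1989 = 30.55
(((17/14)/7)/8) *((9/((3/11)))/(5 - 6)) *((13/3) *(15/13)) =-2805/784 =-3.58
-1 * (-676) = 676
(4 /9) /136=1 /306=0.00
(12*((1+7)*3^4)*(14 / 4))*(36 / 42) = 23328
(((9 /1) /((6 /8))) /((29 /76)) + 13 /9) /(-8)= -8585 /2088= -4.11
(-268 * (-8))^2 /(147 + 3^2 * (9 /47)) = 108023296 /3495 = 30907.95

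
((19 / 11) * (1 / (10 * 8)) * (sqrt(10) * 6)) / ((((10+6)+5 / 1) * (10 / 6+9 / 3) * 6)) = 19 * sqrt(10) / 86240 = 0.00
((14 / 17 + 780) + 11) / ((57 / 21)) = 94227 / 323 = 291.72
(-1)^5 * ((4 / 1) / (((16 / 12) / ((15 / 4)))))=-45 / 4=-11.25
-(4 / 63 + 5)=-319 / 63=-5.06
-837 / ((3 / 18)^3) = -180792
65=65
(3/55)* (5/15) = 0.02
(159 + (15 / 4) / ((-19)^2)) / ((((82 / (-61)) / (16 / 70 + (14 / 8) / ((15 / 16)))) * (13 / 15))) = -770344905 / 2693782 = -285.97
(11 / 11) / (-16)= -1 / 16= -0.06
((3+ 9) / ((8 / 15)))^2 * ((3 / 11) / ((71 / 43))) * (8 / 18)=29025 / 781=37.16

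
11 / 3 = 3.67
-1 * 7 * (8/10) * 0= 0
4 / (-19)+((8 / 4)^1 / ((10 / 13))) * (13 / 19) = 149 / 95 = 1.57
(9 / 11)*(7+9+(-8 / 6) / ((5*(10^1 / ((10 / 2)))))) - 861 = -848.02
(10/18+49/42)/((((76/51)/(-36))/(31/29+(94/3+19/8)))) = -12756035/8816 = -1446.92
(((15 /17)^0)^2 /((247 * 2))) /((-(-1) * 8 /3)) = 3 /3952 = 0.00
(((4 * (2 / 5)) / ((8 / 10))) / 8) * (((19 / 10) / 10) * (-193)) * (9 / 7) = -33003 / 2800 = -11.79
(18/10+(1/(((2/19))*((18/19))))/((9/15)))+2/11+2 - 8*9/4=2.69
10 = 10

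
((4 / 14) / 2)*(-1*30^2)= -128.57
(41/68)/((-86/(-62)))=1271/2924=0.43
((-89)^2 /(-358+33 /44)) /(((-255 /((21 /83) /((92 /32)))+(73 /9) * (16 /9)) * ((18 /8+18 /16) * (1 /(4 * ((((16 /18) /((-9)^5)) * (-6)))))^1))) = 908443648 /1103539802356197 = 0.00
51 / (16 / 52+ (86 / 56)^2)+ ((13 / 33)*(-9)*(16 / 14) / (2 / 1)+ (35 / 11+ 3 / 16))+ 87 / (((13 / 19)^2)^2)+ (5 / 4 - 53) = 349655480070103 / 956140481296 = 365.69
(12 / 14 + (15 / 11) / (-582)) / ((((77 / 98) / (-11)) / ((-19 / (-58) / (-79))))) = 242611 / 4888994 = 0.05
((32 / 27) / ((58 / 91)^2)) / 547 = 66248 / 12420729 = 0.01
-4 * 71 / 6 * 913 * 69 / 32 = -1490929 / 16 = -93183.06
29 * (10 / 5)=58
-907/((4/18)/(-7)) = 57141/2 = 28570.50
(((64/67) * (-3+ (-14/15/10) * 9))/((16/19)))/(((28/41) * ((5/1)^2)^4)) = -74784/4580078125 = -0.00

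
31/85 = 0.36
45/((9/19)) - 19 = 76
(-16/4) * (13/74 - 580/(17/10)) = 857958/629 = 1364.00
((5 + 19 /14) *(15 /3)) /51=445 /714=0.62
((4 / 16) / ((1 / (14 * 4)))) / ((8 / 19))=133 / 4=33.25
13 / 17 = 0.76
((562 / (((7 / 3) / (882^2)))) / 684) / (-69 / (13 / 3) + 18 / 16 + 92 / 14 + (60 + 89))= 421000944 / 216353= 1945.90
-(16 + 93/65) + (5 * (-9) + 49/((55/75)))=3137/715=4.39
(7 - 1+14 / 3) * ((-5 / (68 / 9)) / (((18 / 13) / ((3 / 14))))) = -130 / 119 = -1.09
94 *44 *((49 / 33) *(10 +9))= 350056 / 3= 116685.33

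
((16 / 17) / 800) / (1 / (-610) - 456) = -61 / 23643685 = -0.00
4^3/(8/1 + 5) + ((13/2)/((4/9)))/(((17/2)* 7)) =31985/6188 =5.17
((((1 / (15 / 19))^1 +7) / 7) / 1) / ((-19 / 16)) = -1984 / 1995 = -0.99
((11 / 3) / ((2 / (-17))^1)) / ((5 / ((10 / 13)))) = -187 / 39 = -4.79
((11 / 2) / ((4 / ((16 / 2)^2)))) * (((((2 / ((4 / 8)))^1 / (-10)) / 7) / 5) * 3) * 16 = -8448 / 175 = -48.27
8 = 8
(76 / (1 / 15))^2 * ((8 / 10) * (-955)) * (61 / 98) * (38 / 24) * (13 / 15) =-41555388680 / 49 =-848069156.73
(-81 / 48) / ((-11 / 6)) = 81 / 88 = 0.92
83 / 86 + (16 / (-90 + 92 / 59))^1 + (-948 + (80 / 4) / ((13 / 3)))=-942.60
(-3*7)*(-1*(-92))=-1932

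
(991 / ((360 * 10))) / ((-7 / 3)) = -991 / 8400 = -0.12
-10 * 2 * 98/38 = -980/19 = -51.58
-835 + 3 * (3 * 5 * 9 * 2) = -25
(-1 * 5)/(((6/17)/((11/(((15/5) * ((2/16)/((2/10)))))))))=-748/9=-83.11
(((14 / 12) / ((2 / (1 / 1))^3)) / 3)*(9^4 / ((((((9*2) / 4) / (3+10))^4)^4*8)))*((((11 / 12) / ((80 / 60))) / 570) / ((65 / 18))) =126122040386719625248 / 402462089485425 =313376.20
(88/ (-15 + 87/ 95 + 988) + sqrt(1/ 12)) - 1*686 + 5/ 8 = -253615623/ 370088 + sqrt(3)/ 6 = -685.00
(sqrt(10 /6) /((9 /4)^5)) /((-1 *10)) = -512 *sqrt(15) /885735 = -0.00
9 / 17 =0.53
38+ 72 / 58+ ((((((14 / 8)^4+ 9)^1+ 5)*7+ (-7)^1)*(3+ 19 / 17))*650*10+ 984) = 3891825193 / 928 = 4193777.15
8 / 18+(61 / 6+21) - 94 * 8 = -12967 / 18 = -720.39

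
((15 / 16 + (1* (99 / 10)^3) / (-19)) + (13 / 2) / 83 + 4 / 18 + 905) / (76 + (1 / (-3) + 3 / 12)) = 24274846169 / 2154970500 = 11.26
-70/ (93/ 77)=-5390/ 93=-57.96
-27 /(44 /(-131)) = 80.39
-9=-9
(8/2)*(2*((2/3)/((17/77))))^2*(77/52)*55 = 401749040/33813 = 11881.50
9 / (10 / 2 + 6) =9 / 11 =0.82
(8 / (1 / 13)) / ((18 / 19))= 988 / 9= 109.78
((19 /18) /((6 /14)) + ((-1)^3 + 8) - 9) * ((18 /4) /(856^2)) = 25 /8792832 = 0.00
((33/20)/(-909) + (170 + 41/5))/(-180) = -1079881/1090800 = -0.99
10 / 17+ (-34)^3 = -668158 / 17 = -39303.41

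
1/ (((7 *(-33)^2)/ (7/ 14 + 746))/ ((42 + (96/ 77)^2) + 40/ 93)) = 18104806273/ 4203299331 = 4.31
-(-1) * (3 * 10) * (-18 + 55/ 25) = -474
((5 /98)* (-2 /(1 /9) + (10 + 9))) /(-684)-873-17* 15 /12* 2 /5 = -59088713 /67032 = -881.50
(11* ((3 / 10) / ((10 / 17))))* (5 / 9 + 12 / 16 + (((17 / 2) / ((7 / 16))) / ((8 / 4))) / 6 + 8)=514811 / 8400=61.29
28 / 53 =0.53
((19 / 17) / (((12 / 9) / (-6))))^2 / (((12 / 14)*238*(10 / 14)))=68229 / 393040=0.17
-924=-924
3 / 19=0.16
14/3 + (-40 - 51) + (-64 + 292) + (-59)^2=10868/3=3622.67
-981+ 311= -670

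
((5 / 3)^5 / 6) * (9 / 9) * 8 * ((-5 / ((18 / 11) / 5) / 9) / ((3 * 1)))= -1718750 / 177147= -9.70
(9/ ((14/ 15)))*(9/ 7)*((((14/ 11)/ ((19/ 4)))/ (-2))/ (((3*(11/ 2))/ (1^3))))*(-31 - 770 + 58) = 1203660/ 16093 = 74.79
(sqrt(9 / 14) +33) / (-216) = -11 / 72 - sqrt(14) / 1008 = -0.16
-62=-62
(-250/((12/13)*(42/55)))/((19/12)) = -89375/399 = -224.00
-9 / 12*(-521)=1563 / 4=390.75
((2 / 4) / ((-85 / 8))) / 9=-4 / 765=-0.01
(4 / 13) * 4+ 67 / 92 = 2343 / 1196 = 1.96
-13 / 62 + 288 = 17843 / 62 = 287.79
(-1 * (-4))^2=16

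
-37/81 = -0.46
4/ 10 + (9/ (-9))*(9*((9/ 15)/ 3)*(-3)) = 29/ 5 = 5.80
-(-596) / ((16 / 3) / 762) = 85153.50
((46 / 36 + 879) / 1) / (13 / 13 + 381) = 15845 / 6876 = 2.30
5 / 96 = 0.05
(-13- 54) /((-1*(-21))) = -67 /21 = -3.19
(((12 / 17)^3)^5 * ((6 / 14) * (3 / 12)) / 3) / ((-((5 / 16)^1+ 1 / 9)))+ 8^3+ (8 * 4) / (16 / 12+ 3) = 8252656139014059045641248 / 15889310358930987466943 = 519.38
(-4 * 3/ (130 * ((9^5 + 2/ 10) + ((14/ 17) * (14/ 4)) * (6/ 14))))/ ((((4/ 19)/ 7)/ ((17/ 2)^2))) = -14739/ 3924856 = -0.00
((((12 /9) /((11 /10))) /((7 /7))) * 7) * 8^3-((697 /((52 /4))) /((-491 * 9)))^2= 157703535822181 /36301735899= 4344.24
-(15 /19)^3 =-3375 /6859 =-0.49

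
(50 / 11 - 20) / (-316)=85 / 1738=0.05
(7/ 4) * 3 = 21/ 4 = 5.25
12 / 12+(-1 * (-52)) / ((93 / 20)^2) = 29449 / 8649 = 3.40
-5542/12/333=-2771/1998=-1.39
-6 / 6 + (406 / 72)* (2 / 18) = -121 / 324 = -0.37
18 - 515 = -497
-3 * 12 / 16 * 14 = -31.50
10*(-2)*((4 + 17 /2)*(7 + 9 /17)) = -1882.35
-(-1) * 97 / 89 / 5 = 97 / 445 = 0.22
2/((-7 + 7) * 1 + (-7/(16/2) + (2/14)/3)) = -336/139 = -2.42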